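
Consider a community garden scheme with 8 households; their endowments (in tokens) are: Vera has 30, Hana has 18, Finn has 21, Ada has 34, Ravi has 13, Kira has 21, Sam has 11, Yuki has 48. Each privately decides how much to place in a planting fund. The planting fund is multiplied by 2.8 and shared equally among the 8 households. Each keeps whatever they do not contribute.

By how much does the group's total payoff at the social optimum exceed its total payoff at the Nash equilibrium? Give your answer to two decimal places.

The private return per contributed unit is 2.8/8 = 0.3500 < 1 for every player regardless of endowment, so the Nash equilibrium is zero contribution and the group total is Σ E_j = 30 + 18 + 21 + 34 + 13 + 21 + 11 + 48 = 196.
Each contributed unit returns 2.800 to the group, so the social optimum is full contribution by everyone: group total = 2.800 × 196 = 548.80.
Efficiency loss = (2.800 − 1) × 196 = 352.80.

352.80 tokens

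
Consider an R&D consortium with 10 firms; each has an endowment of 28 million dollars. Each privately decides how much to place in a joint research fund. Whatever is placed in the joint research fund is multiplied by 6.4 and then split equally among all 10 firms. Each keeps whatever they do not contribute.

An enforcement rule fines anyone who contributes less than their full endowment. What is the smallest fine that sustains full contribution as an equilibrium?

Given the others contribute fully, the best deviation is to contribute 0 (any partial contribution still incurs the fine and gives up units whose private return 0.6400 is below 1).
Deviating from 28 to 0 saves 28 million dollars but forfeits the deviator's share of the drop in the joint research fund: 6.4/10 × 28 = 17.92.
So the deviation gain is 28 − 17.92 = 10.08, and the fine must be at least 10.08 million dollars to wipe it out.

10.08 million dollars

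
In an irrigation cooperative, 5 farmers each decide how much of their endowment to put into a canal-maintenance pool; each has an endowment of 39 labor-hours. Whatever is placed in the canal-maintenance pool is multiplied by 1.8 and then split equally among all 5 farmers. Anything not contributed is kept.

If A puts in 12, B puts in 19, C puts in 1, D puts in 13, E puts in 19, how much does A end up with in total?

Total contributed: 12 + 19 + 1 + 13 + 19 = 64.
Each receives 1.8 × 64 / 5 = 23.04 from the canal-maintenance pool.
A keeps 39 − 12 = 27, so A's payoff is 27 + 23.04 = 50.04.

50.04 labor-hours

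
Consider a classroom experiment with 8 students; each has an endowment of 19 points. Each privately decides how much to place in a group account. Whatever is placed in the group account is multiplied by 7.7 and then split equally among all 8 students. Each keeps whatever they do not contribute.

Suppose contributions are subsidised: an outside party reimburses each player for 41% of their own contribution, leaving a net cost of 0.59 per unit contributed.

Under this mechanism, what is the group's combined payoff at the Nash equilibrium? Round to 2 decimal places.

1232.72 points

With the mechanism, a contributed unit returns (7.7/8) / 0.59 = 1.6314 per unit of net cost to the contributor — now above 1 — so contributing fully is weakly dominant for every player.
So the Nash equilibrium is full contribution by all 8; the group earns 8 × (19 × 0.41 + 7.7 × 19) = 1232.72.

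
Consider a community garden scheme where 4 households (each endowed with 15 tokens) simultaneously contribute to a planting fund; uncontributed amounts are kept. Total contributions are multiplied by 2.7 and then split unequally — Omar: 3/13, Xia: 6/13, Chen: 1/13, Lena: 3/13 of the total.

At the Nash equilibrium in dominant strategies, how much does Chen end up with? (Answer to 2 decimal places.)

Each unit j contributes comes back to j as 2.7 × (j's share), so j prefers to contribute only if that share exceeds 1/2.7 = 0.3704; otherwise keeping the unit dominates.
Only Xia (6/13) clears that bar, contributing 15; the remaining 3 contribute 0. Total contributed: 15.
Chen keeps 15 and receives 2.7 × 15 × 1/13 = 3.12 from the planting fund, for a payoff of 18.12.

18.12 tokens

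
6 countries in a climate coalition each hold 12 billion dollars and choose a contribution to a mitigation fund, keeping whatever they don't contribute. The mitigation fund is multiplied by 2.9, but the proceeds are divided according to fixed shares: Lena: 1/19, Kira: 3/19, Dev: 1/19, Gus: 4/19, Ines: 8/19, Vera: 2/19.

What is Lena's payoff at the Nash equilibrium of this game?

Player j's private return per contributed unit is 2.9 × (j's share). Contributing is weakly dominant for j when that share is at least 1/2.9 = 0.3448, and contributing 0 is dominant otherwise.
The only share above 0.3448 is Ines's 8/19, contributing 12; the remaining 5 contribute 0. Total contributed: 12.
Lena keeps 12 and receives 2.9 × 12 × 1/19 = 1.83 from the mitigation fund, for a payoff of 13.83.

13.83 billion dollars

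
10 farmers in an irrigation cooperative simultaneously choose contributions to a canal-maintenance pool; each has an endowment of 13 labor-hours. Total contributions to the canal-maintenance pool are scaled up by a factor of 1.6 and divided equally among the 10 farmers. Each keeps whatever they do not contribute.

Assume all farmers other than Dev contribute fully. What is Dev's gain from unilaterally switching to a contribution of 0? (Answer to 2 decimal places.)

10.92 labor-hours

Switching from a contribution of 13 to 0 lets Dev keep an extra 13 labor-hours, but lowers the canal-maintenance pool by 13, which costs Dev their own share of that drop: 1.6/10 × 13 = 2.08.
Net gain = 13 − 2.08 = 10.92. The private return per contributed unit (0.1600) is below 1, so free-riding is indeed the best response regardless of what the others do.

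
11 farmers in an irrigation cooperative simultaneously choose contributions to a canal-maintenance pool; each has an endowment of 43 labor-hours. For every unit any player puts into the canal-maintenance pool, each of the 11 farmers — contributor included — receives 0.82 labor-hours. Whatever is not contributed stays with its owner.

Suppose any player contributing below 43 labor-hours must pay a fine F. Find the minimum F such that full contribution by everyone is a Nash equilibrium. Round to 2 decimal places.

Given the others contribute fully, the best deviation is to contribute 0 (any partial contribution still incurs the fine and gives up units whose private return 0.82 is below 1).
Deviating from 43 to 0 saves 43 labor-hours but forfeits the deviator's share of the drop in the canal-maintenance pool: 0.82 × 43 = 35.26.
So the deviation gain is 43 − 35.26 = 7.74, and the fine must be at least 7.74 labor-hours to wipe it out.

7.74 labor-hours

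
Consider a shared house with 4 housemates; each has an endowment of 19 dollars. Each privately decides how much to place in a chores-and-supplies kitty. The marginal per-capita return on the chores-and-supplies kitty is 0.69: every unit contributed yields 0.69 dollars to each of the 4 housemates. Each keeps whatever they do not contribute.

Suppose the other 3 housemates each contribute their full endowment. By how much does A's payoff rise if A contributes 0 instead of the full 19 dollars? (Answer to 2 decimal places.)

5.89 dollars

Switching from a contribution of 19 to 0 lets A keep an extra 19 dollars, but lowers the chores-and-supplies kitty by 19, which costs A their own share of that drop: 0.69 × 19 = 13.11.
Net gain = 19 − 13.11 = 5.89. The private return per contributed unit (0.69) is below 1, so free-riding is indeed the best response regardless of what the others do.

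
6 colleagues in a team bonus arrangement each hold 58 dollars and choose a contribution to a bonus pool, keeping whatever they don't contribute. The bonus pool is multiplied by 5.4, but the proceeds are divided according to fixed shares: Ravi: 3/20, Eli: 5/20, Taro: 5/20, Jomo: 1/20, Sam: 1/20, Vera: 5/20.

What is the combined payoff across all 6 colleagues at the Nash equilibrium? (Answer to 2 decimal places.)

Player j's private return per contributed unit is 5.4 × (j's share). Contributing is weakly dominant for j when that share is at least 1/5.4 = 0.1852, and contributing 0 is dominant otherwise.
Eli, Taro and Vera clear that bar, contributing 58 each; the remaining 3 contribute 0. Total contributed: 174.
The bonus pool pays out 5.4 × 174 = 939.60 in total (split across the unequal shares, but the aggregate is all that matters for the group sum).
The 3 free-riders keep 58 each, adding 174. Group total = 174 + 939.60 = 1113.60.

1113.60 dollars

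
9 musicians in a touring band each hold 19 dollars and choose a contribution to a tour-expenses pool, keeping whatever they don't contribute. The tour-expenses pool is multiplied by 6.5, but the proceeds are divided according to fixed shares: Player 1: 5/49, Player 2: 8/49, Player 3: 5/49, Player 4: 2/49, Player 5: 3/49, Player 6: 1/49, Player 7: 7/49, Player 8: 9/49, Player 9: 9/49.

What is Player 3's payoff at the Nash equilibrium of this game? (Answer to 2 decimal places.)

56.81 dollars

Each unit j contributes comes back to j as 6.5 × (j's share), so j prefers to contribute only if that share exceeds 1/6.5 = 0.1538; otherwise keeping the unit dominates.
The shares above 0.1538 belong to Player 2, Player 8 and Player 9, contributing 19 each; the remaining 6 contribute 0. Total contributed: 57.
Player 3 keeps 19 and receives 6.5 × 57 × 5/49 = 37.81 from the tour-expenses pool, for a payoff of 56.81.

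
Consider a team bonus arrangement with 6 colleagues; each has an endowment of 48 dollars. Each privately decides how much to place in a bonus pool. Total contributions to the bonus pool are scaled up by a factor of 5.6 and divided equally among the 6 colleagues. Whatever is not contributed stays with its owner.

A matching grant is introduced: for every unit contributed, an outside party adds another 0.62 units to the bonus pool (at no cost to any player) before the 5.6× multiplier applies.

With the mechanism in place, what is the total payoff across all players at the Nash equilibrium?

2612.74 dollars

The effective private return per unit is now 5.6 × 1.62 / 6 = 1.5120 > 1, so every player's dominant strategy flips to full contribution.
So the Nash equilibrium is full contribution by all 6; the group earns 5.6 × 1.62 × 288 = 2612.74.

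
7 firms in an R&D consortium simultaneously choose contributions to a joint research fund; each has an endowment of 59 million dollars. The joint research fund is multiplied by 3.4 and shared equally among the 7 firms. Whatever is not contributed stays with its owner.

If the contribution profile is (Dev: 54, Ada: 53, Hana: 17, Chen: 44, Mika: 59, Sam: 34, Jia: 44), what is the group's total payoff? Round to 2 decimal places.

Total contributed: 54 + 53 + 17 + 44 + 59 + 34 + 44 = 305; total kept: 7 × 59 − 305 = 108.
The joint research fund pays out 3.4 × 305 = 1037.00 in aggregate.
Group total = 108 + 1037.00 = 1145.00.

1145.00 million dollars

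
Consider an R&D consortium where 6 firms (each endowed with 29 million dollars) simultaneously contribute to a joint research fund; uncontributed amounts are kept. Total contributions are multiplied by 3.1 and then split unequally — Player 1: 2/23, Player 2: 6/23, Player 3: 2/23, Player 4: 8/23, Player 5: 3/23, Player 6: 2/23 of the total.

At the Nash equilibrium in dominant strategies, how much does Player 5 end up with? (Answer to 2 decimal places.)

40.73 million dollars

Each unit j contributes comes back to j as 3.1 × (j's share), so j prefers to contribute only if that share exceeds 1/3.1 = 0.3226; otherwise keeping the unit dominates.
The only share above 0.3226 is Player 4's 8/23, contributing 29; the remaining 5 contribute 0. Total contributed: 29.
Player 5 keeps 29 and receives 3.1 × 29 × 3/23 = 11.73 from the joint research fund, for a payoff of 40.73.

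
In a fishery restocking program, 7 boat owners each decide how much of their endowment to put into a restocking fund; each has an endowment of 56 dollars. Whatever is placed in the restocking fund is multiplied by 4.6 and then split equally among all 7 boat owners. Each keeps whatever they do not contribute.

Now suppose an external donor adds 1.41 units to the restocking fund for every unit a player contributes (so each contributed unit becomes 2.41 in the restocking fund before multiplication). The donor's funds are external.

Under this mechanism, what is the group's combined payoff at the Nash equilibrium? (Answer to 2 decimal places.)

With the mechanism, a contributed unit returns 4.6 × 2.41 / 7 = 1.5837 per unit of net cost to the contributor — now above 1 — so contributing fully is weakly dominant for every player.
So the Nash equilibrium is full contribution by all 7; the group earns 4.6 × 2.41 × 392 = 4345.71.

4345.71 dollars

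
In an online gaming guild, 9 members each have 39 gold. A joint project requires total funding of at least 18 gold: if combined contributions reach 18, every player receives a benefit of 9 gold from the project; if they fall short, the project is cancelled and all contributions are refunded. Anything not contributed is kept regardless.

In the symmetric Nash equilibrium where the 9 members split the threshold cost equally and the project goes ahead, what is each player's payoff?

46 gold

Equal share of the threshold: 18/9 = 2.
At this profile no one gains by cutting their contribution: any cut drops the total below 18, the project is cancelled, contributions are refunded, and the deviator ends with 39, which is less than 39 − 2 + 9 = 46. Contributing more than 2 just wastes the excess. So contributing exactly 2 is a best response.
Each player's payoff: 39 − 2 + 9 = 46.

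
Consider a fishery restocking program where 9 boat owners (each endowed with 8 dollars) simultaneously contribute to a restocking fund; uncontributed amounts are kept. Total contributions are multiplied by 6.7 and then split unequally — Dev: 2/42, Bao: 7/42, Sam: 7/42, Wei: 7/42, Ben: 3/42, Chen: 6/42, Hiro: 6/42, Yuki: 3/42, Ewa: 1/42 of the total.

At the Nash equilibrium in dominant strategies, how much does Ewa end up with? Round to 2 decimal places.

11.83 dollars

Player j's private return per contributed unit is 6.7 × (j's share). Contributing is weakly dominant for j when that share is at least 1/6.7 = 0.1493, and contributing 0 is dominant otherwise.
The shares above 0.1493 belong to Bao, Sam and Wei, contributing 8 each; the remaining 6 contribute 0. Total contributed: 24.
Ewa keeps 8 and receives 6.7 × 24 × 1/42 = 3.83 from the restocking fund, for a payoff of 11.83.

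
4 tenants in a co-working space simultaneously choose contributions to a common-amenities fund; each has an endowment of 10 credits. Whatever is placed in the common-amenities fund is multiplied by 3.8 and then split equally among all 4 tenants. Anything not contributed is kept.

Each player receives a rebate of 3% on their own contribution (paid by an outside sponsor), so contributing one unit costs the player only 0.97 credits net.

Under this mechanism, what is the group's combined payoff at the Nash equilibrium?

With the mechanism, a contributed unit returns (3.8/4) / 0.97 = 0.9794 per unit of net cost — still below 1 — so contributing 0 remains dominant for every player.
At the Nash equilibrium no one contributes; group total payoff = 4 × 10 = 40.

40.00 credits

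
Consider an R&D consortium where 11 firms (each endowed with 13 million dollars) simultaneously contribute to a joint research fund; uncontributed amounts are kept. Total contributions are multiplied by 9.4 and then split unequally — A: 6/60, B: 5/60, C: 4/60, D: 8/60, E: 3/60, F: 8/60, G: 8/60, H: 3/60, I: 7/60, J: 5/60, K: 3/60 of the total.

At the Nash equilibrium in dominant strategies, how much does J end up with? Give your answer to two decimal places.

53.73 million dollars

Player j's private return per contributed unit is 9.4 × (j's share). Contributing is weakly dominant for j when that share is at least 1/9.4 = 0.1064, and contributing 0 is dominant otherwise.
D, F, G and I are above the threshold, contributing 13 each; the remaining 7 contribute 0. Total contributed: 52.
J keeps 13 and receives 9.4 × 52 × 5/60 = 40.73 from the joint research fund, for a payoff of 53.73.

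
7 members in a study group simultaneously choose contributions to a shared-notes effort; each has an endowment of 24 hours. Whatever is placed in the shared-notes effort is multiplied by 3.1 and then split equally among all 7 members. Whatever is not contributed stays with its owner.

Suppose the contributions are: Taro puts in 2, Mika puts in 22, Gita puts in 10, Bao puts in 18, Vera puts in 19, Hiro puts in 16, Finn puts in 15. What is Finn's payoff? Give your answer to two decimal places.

Total contributed: 2 + 22 + 10 + 18 + 19 + 16 + 15 = 102.
Each receives 3.1 × 102 / 7 = 45.17 from the shared-notes effort.
Finn keeps 24 − 15 = 9, so Finn's payoff is 9 + 45.17 = 54.17.

54.17 hours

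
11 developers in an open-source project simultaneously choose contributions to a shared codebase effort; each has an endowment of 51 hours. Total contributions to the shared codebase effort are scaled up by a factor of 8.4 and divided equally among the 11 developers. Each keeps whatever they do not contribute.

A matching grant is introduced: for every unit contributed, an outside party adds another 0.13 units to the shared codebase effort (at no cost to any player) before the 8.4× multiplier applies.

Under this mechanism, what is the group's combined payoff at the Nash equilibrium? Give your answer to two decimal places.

With the mechanism, a contributed unit returns 8.4 × 1.13 / 11 = 0.8629 per unit of net cost — still below 1 — so contributing 0 remains dominant for every player.
Everyone keeps their endowment and the group total is 11 × 51 = 561.

561.00 hours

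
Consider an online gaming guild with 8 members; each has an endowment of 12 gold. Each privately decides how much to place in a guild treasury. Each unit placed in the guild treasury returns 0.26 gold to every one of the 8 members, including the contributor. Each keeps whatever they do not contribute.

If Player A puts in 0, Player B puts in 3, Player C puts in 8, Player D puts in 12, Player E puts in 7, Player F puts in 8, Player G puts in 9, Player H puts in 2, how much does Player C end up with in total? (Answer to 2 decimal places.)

Total contributed: 0 + 3 + 8 + 12 + 7 + 8 + 9 + 2 = 49.
Each receives 0.26 × 49 = 12.74 from the guild treasury.
Player C keeps 12 − 8 = 4, so Player C's payoff is 4 + 12.74 = 16.74.

16.74 gold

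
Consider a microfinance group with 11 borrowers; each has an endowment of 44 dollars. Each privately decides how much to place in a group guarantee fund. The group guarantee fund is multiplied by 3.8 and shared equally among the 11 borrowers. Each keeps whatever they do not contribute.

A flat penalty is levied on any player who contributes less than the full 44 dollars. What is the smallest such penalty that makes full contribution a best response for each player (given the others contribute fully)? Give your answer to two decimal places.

Given the others contribute fully, the best deviation is to contribute 0 (any partial contribution still incurs the fine and gives up units whose private return 0.3455 is below 1).
Deviating from 44 to 0 saves 44 dollars but forfeits the deviator's share of the drop in the group guarantee fund: 3.8/11 × 44 = 15.20.
So the deviation gain is 44 − 15.20 = 28.80, and the fine must be at least 28.80 dollars to wipe it out.

28.80 dollars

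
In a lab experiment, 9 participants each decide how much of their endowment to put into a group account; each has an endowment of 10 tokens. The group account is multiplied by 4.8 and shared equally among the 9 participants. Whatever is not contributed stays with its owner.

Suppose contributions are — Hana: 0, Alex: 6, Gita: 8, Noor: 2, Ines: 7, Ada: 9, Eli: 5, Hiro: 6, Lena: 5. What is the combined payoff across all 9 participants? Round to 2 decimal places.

Total contributed: 0 + 6 + 8 + 2 + 7 + 9 + 5 + 6 + 5 = 48; total kept: 9 × 10 − 48 = 42.
The group account pays out 4.8 × 48 = 230.40 in aggregate.
Group total = 42 + 230.40 = 272.40.

272.40 tokens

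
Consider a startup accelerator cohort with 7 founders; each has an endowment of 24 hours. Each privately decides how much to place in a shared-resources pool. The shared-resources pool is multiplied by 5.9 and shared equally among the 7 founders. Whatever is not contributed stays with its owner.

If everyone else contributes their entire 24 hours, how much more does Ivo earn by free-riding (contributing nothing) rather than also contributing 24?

3.77 hours

Switching from a contribution of 24 to 0 lets Ivo keep an extra 24 hours, but lowers the shared-resources pool by 24, which costs Ivo their own share of that drop: 5.9/7 × 24 = 20.23.
Net gain = 24 − 20.23 = 3.77. The private return per contributed unit (0.8429) is below 1, so free-riding is indeed the best response regardless of what the others do.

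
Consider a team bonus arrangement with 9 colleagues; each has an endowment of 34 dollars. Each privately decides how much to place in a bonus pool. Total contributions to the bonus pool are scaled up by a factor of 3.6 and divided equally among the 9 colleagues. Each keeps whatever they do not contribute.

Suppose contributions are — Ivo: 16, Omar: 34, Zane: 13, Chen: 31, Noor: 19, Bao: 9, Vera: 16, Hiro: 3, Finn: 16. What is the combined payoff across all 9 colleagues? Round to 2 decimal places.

Total contributed: 16 + 34 + 13 + 31 + 19 + 9 + 16 + 3 + 16 = 157; total kept: 9 × 34 − 157 = 149.
The bonus pool pays out 3.6 × 157 = 565.20 in aggregate.
Group total = 149 + 565.20 = 714.20.

714.20 dollars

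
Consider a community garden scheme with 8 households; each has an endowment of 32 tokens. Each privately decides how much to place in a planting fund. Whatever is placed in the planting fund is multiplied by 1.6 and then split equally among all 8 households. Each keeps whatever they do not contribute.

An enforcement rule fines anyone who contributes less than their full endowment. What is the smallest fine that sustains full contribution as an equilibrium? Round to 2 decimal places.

Given the others contribute fully, the best deviation is to contribute 0 (any partial contribution still incurs the fine and gives up units whose private return 0.2000 is below 1).
Deviating from 32 to 0 saves 32 tokens but forfeits the deviator's share of the drop in the planting fund: 1.6/8 × 32 = 6.40.
So the deviation gain is 32 − 6.40 = 25.60, and the fine must be at least 25.60 tokens to wipe it out.

25.60 tokens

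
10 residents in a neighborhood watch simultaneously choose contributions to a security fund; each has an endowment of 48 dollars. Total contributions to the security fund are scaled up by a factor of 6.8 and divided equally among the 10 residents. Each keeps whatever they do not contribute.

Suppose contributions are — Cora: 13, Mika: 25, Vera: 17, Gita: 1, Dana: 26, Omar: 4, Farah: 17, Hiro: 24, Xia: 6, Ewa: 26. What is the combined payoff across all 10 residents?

1402.20 dollars

Total contributed: 13 + 25 + 17 + 1 + 26 + 4 + 17 + 24 + 6 + 26 = 159; total kept: 10 × 48 − 159 = 321.
The security fund pays out 6.8 × 159 = 1081.20 in aggregate.
Group total = 321 + 1081.20 = 1402.20.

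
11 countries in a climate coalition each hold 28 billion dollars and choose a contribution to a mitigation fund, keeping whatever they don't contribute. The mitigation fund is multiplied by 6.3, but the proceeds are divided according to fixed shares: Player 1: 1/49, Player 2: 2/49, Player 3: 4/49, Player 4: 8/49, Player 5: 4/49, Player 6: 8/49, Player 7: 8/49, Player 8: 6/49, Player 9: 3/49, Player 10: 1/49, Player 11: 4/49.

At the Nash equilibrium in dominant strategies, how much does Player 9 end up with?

60.40 billion dollars

Each unit j contributes comes back to j as 6.3 × (j's share), so j prefers to contribute only if that share exceeds 1/6.3 = 0.1587; otherwise keeping the unit dominates.
Player 4, Player 6 and Player 7 are above the threshold, contributing 28 each; the remaining 8 contribute 0. Total contributed: 84.
Player 9 keeps 28 and receives 6.3 × 84 × 3/49 = 32.40 from the mitigation fund, for a payoff of 60.40.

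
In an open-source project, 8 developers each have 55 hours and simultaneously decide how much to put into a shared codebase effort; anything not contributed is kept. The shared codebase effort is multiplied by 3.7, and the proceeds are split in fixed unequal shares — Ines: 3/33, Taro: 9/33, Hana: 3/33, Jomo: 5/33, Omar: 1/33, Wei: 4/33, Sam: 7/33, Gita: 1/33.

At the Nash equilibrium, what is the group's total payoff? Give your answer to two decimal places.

588.50 hours

For player j, contributing a unit is worthwhile iff 3.7 × (j's share) ≥ 1, i.e. iff j's share is at least 0.2703.
Taro alone (share 9/33) is above the threshold, contributing 55; the remaining 7 contribute 0. Total contributed: 55.
The shared codebase effort pays out 3.7 × 55 = 203.50 in total (split across the unequal shares, but the aggregate is all that matters for the group sum).
The 7 free-riders keep 55 each, adding 385. Group total = 385 + 203.50 = 588.50.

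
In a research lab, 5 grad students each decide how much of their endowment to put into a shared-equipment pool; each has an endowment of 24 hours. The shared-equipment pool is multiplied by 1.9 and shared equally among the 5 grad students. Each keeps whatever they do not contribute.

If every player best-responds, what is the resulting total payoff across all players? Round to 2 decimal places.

120.00 hours

Each contributed unit returns 1.9/5 = 0.3800 to its contributor — below 1 — so contributing 0 is dominant for every player. At the Nash equilibrium everyone keeps their 24, and the group total is 5 × 24 = 120.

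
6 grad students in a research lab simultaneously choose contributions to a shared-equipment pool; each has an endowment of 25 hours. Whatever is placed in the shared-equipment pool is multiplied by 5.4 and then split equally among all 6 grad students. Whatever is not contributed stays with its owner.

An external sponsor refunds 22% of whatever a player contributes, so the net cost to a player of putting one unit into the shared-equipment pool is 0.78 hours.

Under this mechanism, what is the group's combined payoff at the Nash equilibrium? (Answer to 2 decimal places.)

Under the mechanism each unit contributed yields (5.4/6) / 0.78 = 1.1538 back to its contributor per unit of net cost, which exceeds 1, making full contribution the dominant choice for everyone.
At the Nash equilibrium everyone contributes 25. Group total payoff = 6 × (25 × 0.22 + 5.4 × 25) = 843.00.

843.00 hours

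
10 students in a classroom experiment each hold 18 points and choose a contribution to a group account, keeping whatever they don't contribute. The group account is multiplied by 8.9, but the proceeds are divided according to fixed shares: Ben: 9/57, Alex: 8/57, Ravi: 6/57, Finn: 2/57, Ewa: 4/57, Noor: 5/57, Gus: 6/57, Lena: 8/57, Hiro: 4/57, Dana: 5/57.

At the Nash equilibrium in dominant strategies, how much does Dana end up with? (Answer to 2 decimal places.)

60.16 points

Player j's private return per contributed unit is 8.9 × (j's share). Contributing is weakly dominant for j when that share is at least 1/8.9 = 0.1124, and contributing 0 is dominant otherwise.
Ben, Alex and Lena are above the threshold, contributing 18 each; the remaining 7 contribute 0. Total contributed: 54.
Dana keeps 18 and receives 8.9 × 54 × 5/57 = 42.16 from the group account, for a payoff of 60.16.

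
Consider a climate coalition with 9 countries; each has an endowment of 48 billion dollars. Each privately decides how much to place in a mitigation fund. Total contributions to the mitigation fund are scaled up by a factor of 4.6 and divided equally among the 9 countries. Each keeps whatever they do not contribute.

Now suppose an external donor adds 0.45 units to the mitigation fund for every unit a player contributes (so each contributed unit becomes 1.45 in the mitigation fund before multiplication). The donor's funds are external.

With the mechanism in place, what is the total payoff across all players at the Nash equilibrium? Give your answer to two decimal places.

432.00 billion dollars

With the mechanism, a contributed unit returns 4.6 × 1.45 / 9 = 0.7411 per unit of net cost — still below 1 — so contributing 0 remains dominant for every player.
Everyone keeps their endowment and the group total is 9 × 48 = 432.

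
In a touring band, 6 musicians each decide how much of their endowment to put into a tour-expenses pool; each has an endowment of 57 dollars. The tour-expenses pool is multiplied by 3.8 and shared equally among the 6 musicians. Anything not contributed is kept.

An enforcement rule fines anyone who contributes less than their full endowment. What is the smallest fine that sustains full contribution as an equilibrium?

20.90 dollars

Given the others contribute fully, the best deviation is to contribute 0 (any partial contribution still incurs the fine and gives up units whose private return 0.6333 is below 1).
Deviating from 57 to 0 saves 57 dollars but forfeits the deviator's share of the drop in the tour-expenses pool: 3.8/6 × 57 = 36.10.
So the deviation gain is 57 − 36.10 = 20.90, and the fine must be at least 20.90 dollars to wipe it out.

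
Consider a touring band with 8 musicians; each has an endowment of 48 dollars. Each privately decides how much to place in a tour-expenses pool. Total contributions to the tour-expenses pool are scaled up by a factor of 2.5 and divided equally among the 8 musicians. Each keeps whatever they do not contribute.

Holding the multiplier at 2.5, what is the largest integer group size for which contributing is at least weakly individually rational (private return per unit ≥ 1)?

2

Private return per unit is 2.5/(group size), which is ≥ 1 whenever the group size is ≤ 2.5.
The largest such integer is 2.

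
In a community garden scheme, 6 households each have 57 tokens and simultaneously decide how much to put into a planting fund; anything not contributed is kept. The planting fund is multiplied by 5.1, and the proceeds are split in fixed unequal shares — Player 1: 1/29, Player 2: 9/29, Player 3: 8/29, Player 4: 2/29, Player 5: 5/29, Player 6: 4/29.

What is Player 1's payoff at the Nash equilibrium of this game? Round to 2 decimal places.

77.05 tokens

A player with share s gets back 5.1·s per unit contributed, so full contribution is dominant for anyone with s > 1/5.1 = 0.1961 and zero contribution is dominant for anyone below.
The shares above 0.1961 belong to Player 2 and Player 3, contributing 57 each; the remaining 4 contribute 0. Total contributed: 114.
Player 1 keeps 57 and receives 5.1 × 114 × 1/29 = 20.05 from the planting fund, for a payoff of 77.05.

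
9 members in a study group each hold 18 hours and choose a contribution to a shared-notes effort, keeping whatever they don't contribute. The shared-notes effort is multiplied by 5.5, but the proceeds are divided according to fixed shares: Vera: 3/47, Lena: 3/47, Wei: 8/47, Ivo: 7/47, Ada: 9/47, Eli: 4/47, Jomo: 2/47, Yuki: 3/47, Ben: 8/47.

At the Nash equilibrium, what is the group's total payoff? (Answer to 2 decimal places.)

243.00 hours

For player j, contributing a unit is worthwhile iff 5.5 × (j's share) ≥ 1, i.e. iff j's share is at least 0.1818.
Only Ada (9/47) clears that bar, contributing 18; the remaining 8 contribute 0. Total contributed: 18.
The shared-notes effort pays out 5.5 × 18 = 99.00 in total (split across the unequal shares, but the aggregate is all that matters for the group sum).
The 8 free-riders keep 18 each, adding 144. Group total = 144 + 99.00 = 243.00.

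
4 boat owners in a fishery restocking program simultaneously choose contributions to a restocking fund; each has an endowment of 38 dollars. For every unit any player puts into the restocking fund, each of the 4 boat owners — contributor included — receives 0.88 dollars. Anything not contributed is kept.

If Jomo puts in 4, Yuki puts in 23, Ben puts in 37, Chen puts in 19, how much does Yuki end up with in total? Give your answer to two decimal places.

88.04 dollars

Total contributed: 4 + 23 + 37 + 19 = 83.
Each receives 0.88 × 83 = 73.04 from the restocking fund.
Yuki keeps 38 − 23 = 15, so Yuki's payoff is 15 + 73.04 = 88.04.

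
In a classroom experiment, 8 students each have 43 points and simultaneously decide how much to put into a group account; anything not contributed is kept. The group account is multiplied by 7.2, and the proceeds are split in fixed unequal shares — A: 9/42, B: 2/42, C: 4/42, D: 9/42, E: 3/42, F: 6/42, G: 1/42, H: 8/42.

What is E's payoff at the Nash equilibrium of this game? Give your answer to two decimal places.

A player with share s gets back 7.2·s per unit contributed, so full contribution is dominant for anyone with s > 1/7.2 = 0.1389 and zero contribution is dominant for anyone below.
A, D, F and H clear that bar, contributing 43 each; the remaining 4 contribute 0. Total contributed: 172.
E keeps 43 and receives 7.2 × 172 × 3/42 = 88.46 from the group account, for a payoff of 131.46.

131.46 points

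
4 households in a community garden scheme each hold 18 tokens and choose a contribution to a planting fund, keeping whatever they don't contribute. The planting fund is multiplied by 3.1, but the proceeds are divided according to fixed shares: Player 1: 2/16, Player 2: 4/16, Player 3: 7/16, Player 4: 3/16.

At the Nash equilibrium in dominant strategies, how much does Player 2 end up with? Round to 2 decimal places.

31.95 tokens

For player j, contributing a unit is worthwhile iff 3.1 × (j's share) ≥ 1, i.e. iff j's share is at least 0.3226.
Only Player 3 (7/16) clears that bar, contributing 18; the remaining 3 contribute 0. Total contributed: 18.
Player 2 keeps 18 and receives 3.1 × 18 × 4/16 = 13.95 from the planting fund, for a payoff of 31.95.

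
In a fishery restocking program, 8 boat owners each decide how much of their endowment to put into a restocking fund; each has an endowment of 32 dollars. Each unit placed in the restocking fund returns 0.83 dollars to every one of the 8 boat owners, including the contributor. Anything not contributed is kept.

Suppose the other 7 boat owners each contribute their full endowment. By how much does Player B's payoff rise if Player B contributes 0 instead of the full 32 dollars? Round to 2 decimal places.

5.44 dollars

Switching from a contribution of 32 to 0 lets Player B keep an extra 32 dollars, but lowers the restocking fund by 32, which costs Player B their own share of that drop: 0.83 × 32 = 26.56.
Net gain = 32 − 26.56 = 5.44. The private return per contributed unit (0.83) is below 1, so free-riding is indeed the best response regardless of what the others do.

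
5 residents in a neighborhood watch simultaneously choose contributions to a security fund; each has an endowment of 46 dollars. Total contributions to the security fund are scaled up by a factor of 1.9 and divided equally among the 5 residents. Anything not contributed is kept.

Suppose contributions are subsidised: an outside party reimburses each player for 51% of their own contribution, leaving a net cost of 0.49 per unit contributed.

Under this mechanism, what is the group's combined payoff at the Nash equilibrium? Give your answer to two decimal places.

The effective private return is (1.9/5) / 0.49 = 0.7755, which is still under 1, so the mechanism doesn't change anyone's dominant strategy: zero contribution.
At the Nash equilibrium no one contributes; group total payoff = 5 × 46 = 230.

230.00 dollars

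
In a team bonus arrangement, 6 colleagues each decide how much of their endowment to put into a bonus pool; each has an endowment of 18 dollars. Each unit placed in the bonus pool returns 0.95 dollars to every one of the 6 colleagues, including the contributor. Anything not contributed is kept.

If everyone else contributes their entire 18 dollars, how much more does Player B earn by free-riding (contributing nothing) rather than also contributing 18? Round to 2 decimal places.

0.90 dollars

Switching from a contribution of 18 to 0 lets Player B keep an extra 18 dollars, but lowers the bonus pool by 18, which costs Player B their own share of that drop: 0.95 × 18 = 17.10.
Net gain = 18 − 17.10 = 0.90. The private return per contributed unit (0.95) is below 1, so free-riding is indeed the best response regardless of what the others do.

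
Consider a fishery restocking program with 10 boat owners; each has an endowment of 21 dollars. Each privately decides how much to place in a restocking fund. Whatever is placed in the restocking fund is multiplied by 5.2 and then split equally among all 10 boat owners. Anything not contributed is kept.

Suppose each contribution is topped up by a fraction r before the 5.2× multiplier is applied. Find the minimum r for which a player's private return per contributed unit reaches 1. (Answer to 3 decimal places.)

With matching at rate r, one contributed unit becomes (1 + r) in the restocking fund and returns 5.2 × (1 + r) / 10 to the contributor.
Setting this equal to 1: 1 + r = 10/5.2 = 1.9231.
So the minimum matching rate is r = 1.9231 − 1 = 0.923.

0.923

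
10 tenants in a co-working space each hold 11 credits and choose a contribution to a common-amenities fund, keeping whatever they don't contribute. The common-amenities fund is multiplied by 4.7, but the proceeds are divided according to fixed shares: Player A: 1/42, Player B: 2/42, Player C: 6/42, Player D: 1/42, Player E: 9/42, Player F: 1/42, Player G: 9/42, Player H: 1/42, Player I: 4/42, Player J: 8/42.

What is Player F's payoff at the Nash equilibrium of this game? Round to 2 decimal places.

Each unit j contributes comes back to j as 4.7 × (j's share), so j prefers to contribute only if that share exceeds 1/4.7 = 0.2128; otherwise keeping the unit dominates.
Player E and Player G clear that bar, contributing 11 each; the remaining 8 contribute 0. Total contributed: 22.
Player F keeps 11 and receives 4.7 × 22 × 1/42 = 2.46 from the common-amenities fund, for a payoff of 13.46.

13.46 credits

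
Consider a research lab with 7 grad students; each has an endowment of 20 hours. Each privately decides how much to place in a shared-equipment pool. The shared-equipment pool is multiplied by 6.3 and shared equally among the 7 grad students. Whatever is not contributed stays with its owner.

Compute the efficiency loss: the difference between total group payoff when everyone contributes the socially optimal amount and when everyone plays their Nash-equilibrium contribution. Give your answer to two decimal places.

Each contributed unit returns 6.3/7 = 0.9000 to its contributor — below 1 — so contributing 0 is dominant for every player. At the Nash equilibrium everyone keeps their 20, and the group total is 7 × 20 = 140.
Each contributed unit returns 6.300 to the group as a whole (0.9000 to each of 7 players), which exceeds 1, so the social optimum is full contribution: group total = 6.300 × 140 = 882.00.
Efficiency loss = 882.00 − 140 = 742.00.

742.00 hours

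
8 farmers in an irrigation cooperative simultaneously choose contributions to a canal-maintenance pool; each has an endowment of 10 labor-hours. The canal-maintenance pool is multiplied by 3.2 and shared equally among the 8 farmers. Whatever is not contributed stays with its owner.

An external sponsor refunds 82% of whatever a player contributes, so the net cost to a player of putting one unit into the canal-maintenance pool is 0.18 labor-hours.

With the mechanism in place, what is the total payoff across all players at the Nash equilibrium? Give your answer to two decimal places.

321.60 labor-hours

The effective private return per unit is now (3.2/8) / 0.18 = 2.2222 > 1, so every player's dominant strategy flips to full contribution.
At the Nash equilibrium everyone contributes 10. Group total payoff = 8 × (10 × 0.82 + 3.2 × 10) = 321.60.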